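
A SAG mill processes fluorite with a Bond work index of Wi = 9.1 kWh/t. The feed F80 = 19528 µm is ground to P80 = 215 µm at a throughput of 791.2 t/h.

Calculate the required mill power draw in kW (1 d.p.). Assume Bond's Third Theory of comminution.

W_Bond = 10·Wi·(1/√P₈₀ − 1/√F₈₀)
W = 10·9.1·(1/√215 − 1/√19528) = 10·9.1·(0.061043) = 5.5550 kWh/t
Mill draw = 5.5550 × 791.2 = 4395.1 kW

P = 4395.1 kW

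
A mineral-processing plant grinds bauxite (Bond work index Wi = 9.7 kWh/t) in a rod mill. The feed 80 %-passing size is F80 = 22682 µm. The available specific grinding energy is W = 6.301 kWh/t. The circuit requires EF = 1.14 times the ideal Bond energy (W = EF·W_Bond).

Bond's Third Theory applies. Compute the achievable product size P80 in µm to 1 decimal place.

W = 10 Wi (1/√P80 − 1/√F80)  [Bond]
W_Bond = W / EF = 6.301 / 1.14 = 5.5272 kWh/t
1/√P80 = 1/√F80 + W_Bond/(10·Wi)
  = 5.5272/(10·9.7) + 1/√22682 = 0.056981 + 0.006640 = 0.063621
P80 = (1/0.063621)² = 15.7180² = 247.06 µm

P80 = 247.1 µm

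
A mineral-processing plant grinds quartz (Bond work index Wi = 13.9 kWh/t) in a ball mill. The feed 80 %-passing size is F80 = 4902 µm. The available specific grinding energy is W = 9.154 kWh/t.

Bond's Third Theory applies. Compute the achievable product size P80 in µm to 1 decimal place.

P80 = 155.7 µm

Bond: W = 10·Wi·(1/√P80 − 1/√F80)
⇒ 1/√P80 = W/(10 Wi) + 1/√F80
  = 9.1540/(10·13.9) + 1/√4902 = 0.065856 + 0.014283 = 0.080139
P80 = (1/0.080139)² = 12.4783² = 155.71 µm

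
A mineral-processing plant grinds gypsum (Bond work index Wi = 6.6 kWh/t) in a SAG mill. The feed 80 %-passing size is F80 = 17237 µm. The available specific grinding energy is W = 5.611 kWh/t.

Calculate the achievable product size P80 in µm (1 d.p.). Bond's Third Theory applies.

P80 = 116.5 µm

Bond:  W = 10 Wi (1/√P − 1/√F)
1/√P80 = 1/√F80 + W/(10·Wi)
  = 5.6110/(10·6.6) + 1/√17237 = 0.085015 + 0.007617 = 0.092632
P80 = (1/0.092632)² = 10.7954² = 116.54 µm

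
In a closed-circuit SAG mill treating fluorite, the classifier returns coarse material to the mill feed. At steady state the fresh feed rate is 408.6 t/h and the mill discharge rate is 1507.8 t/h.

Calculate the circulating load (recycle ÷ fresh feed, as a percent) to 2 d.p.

CL = 269.02 %

M = F + R at steady state, so:
R = M − F = 1507.8 − 408.6 = 1099.2 t/h
CL = 100·R/F = 100·1099.2/408.6 = 269.02 %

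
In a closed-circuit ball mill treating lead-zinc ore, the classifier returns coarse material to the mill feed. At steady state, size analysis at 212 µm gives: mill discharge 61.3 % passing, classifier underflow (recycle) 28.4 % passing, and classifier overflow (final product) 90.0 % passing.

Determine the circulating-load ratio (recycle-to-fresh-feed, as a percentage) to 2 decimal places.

Classifier node, passing 212 µm:
d + r·d = r·u + o → r(d−u) = o−d
r = (90.0 − 61.3)/(61.3 − 28.4) = 28.7/32.9 = 0.8723
CL = 100·r = 87.23 %

CL = 87.23 %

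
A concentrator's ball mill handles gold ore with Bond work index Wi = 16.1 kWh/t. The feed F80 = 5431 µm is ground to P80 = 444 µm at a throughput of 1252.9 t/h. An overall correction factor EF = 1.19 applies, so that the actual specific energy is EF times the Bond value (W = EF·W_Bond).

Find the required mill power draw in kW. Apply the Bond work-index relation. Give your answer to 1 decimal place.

W = 10 Wi (P80^-0.5 − F80^-0.5)
W = 10·16.1·(1/√444 − 1/√5431) = 10·16.1·(0.033889) = 5.4561 kWh/t
With EF = 1.19: W = 5.4561·1.19 = 6.4927 kWh/t
Power = W × throughput = 6.4927 kWh/t × 1252.9 t/h = 8134.7 kW

P = 8134.7 kW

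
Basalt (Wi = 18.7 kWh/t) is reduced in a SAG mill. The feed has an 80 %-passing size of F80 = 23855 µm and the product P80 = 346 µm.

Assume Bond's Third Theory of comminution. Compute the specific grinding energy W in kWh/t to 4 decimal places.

W = 10·Wi·[P80^(−½) − F80^(−½)]
1/√346 = 0.053760;  1/√23855 = 0.006475
W = 10·18.7·(0.053760 − 0.006475) = 8.8424 kWh/t

W = 8.8424 kWh/t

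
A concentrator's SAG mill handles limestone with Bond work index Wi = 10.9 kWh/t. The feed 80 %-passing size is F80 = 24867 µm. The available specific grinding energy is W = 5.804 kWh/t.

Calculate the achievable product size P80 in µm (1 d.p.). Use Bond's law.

W = 10 Wi (P80^-0.5 − F80^-0.5)
⇒ 1/√P80 = W/(10·Wi) + 1/√F80
  = 5.8040/(10·10.9) + 1/√24867 = 0.053248 + 0.006341 = 0.059589
P80 = (1/0.059589)² = 16.7816² = 281.62 µm

P80 = 281.6 µm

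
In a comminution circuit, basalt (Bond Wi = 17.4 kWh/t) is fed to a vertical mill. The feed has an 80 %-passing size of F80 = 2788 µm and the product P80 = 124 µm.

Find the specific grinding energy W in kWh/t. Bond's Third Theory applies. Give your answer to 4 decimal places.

W = 12.3303 kWh/t

W_Bond = 10·Wi·(1/√P₈₀ − 1/√F₈₀)
1/√124 = 0.089803;  1/√2788 = 0.018939
W = 10·17.4·(0.089803 − 0.018939) = 12.3303 kWh/t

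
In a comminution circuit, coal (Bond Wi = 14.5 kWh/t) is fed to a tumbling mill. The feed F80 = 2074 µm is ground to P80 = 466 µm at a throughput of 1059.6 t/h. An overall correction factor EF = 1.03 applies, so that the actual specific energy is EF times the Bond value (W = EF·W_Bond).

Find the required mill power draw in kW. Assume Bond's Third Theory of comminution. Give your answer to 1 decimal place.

W = 10 Wi (P80^-0.5 − F80^-0.5)
W = 10·14.5·(1/√466 − 1/√2074) = 10·14.5·(0.024366) = 3.5331 kWh/t
With EF = 1.03: W = 3.5331·1.03 = 3.6391 kWh/t
P = W·T = 3.6391·1059.6 = 3855.9 kW

P = 3855.9 kW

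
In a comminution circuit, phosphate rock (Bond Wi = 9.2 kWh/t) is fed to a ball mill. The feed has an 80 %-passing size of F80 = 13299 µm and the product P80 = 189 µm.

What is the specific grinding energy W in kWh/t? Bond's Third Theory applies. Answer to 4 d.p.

W = 5.8942 kWh/t

W = 10·Wi·[P80^(−½) − F80^(−½)]
1/√189 = 0.072739;  1/√13299 = 0.008671
W = 10·9.2·(0.072739 − 0.008671) = 5.8942 kWh/t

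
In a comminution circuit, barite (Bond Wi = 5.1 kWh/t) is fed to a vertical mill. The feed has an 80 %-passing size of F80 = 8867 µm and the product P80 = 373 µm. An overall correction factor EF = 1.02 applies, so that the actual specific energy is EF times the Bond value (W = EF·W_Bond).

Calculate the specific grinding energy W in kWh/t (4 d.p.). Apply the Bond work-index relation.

W = 2.1411 kWh/t

W = 10·Wi·(P80^(-½) − F80^(-½))
1/√373 = 0.051778;  1/√8867 = 0.010620
W = 10·5.1·(0.051778 − 0.010620) = 2.0991 kWh/t
Corrected W = EF·W_Bond = 1.02·2.0991 = 2.1411 kWh/t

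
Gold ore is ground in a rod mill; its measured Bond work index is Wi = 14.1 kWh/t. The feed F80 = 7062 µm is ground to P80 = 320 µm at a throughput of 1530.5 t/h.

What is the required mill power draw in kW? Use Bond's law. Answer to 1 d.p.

W = 10 Wi / √P80 − 10 Wi / √F80
W = 10·14.1·(1/√320 − 1/√7062) = 10·14.1·(0.044002) = 6.2043 kWh/t
P = W·T = 6.2043·1530.5 = 9495.7 kW

P = 9495.7 kW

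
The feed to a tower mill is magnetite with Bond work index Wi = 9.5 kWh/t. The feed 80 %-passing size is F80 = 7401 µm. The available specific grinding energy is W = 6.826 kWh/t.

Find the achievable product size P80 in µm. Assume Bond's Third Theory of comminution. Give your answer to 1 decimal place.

W = 10·Wi·[P80^(−½) − F80^(−½)]
⇒ 1/√P80 = W/(10 Wi) + 1/√F80
  = 6.8260/(10·9.5) + 1/√7401 = 0.071853 + 0.011624 = 0.083477
P80 = (1/0.083477)² = 11.9794² = 143.51 µm

P80 = 143.5 µm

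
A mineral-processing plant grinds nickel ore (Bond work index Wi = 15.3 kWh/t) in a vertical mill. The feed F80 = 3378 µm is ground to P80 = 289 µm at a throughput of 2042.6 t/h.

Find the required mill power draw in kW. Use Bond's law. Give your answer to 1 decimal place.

W = 10·Wi·(P80^(-½) − F80^(-½))
W = 10·15.3·(1/√289 − 1/√3378) = 10·15.3·(0.041618) = 6.3675 kWh/t
P = W·T = 6.3675·2042.6 = 13006.3 kW

P = 13006.3 kW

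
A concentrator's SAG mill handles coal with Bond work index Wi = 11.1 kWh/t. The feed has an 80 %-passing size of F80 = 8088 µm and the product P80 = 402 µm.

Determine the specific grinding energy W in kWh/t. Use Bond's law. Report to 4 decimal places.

W = 4.3019 kWh/t

Bond: W = 10·Wi·(1/√P80 − 1/√F80)
1/√402 = 0.049875;  1/√8088 = 0.011119
W = 10·11.1·(0.049875 − 0.011119) = 4.3019 kWh/t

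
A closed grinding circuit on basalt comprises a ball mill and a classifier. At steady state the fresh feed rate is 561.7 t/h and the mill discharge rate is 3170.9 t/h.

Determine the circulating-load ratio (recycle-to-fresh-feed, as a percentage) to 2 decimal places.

CL = 464.52 %

Discharge = new feed + return, hence
R = M − F = 3170.9 − 561.7 = 2609.2 t/h
CL = 100·R/F = 100·2609.2/561.7 = 464.52 %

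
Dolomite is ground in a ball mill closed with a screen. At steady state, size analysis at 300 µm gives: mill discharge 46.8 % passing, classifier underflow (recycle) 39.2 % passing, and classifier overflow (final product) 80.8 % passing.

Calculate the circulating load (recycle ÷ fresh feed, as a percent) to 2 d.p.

CL = 447.37 %

Mass balance on the −300 µm fraction:
Fd + Rd = Ru + Fo ⇒ R/F = (o−d)/(d−u)
r = (80.8 − 46.8)/(46.8 − 39.2) = 34.0/7.6 = 4.4737
CL = 100·r = 447.37 %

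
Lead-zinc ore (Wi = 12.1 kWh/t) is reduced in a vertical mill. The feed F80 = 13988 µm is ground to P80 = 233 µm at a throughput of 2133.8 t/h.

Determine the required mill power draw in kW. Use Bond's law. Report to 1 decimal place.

P = 14731.5 kW

W = 10 Wi / √P80 − 10 Wi / √F80
W = 10·12.1·(1/√233 − 1/√13988) = 10·12.1·(0.057057) = 6.9039 kWh/t
P_mill = W·ṁ = 6.9039·2133.8 = 14731.5 kW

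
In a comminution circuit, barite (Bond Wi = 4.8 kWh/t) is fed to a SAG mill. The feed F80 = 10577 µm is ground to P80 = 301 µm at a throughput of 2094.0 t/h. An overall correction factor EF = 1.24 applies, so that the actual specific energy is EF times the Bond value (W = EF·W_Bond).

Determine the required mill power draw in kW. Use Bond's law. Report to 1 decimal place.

P = 5972.0 kW

W_Bond = 10·Wi·(1/√P₈₀ − 1/√F₈₀)
W = 10·4.8·(1/√301 − 1/√10577) = 10·4.8·(0.047916) = 2.3000 kWh/t
Corrected W = EF·W_Bond = 1.24·2.3000 = 2.8519 kWh/t
Mill draw = 2.8519 × 2094.0 = 5972.0 kW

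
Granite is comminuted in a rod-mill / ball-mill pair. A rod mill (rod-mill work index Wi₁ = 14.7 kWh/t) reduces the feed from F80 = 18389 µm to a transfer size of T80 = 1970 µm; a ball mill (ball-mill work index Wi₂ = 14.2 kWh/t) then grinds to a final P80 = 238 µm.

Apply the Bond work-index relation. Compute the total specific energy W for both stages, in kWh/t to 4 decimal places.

W = 8.2331 kWh/t

Bond:  W = 10 Wi (1/√P − 1/√F)
Stage 1 (18389→1970 µm, Wi₁=14.7): W₁ = 10·14.7·(0.022530 − 0.007374) = 2.2279 kWh/t
Stage 2 (1970→238 µm, Wi₂=14.2): W₂ = 10·14.2·(0.064820 − 0.022530) = 6.0052 kWh/t
W = W₁ + W₂ = 2.2279 + 6.0052 = 8.2331 kWh/t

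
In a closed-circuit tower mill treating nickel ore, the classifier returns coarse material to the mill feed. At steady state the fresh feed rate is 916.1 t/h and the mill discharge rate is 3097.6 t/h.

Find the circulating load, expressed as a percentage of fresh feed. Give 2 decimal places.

CL = 238.13 %

Steady state: M = F + R.
R = M − F = 3097.6 − 916.1 = 2181.5 t/h
CL = 100·R/F = 100·2181.5/916.1 = 238.13 %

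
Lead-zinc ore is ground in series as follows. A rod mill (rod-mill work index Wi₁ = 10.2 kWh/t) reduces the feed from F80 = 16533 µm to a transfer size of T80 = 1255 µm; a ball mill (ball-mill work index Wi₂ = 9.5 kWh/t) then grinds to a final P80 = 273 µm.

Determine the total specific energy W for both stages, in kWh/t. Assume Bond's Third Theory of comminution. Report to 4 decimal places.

W = 10 Wi (P80^-0.5 − F80^-0.5)
Stage 1 (16533→1255 µm, Wi₁=10.2): W₁ = 10·10.2·(0.028228 − 0.007777) = 2.0860 kWh/t
Stage 2 (1255→273 µm, Wi₂=9.5): W₂ = 10·9.5·(0.060523 − 0.028228) = 3.0680 kWh/t
W = W₁ + W₂ = 2.0860 + 3.0680 = 5.1540 kWh/t

W = 5.1540 kWh/t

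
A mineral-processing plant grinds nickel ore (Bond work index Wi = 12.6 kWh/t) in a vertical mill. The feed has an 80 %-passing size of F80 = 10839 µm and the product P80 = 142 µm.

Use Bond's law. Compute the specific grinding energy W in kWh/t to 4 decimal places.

W = 9.3634 kWh/t

W_Bond = 10·Wi·(1/√P₈₀ − 1/√F₈₀)
1/√142 = 0.083918;  1/√10839 = 0.009605
W = 10·12.6·(0.083918 − 0.009605) = 9.3634 kWh/t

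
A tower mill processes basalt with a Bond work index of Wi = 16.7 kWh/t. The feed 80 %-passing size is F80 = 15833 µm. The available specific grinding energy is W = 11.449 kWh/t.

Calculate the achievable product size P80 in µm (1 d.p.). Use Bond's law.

P80 = 170.9 µm

W = 10 Wi (P80^-0.5 − F80^-0.5)
⇒ 1/√P80 = W/(10·Wi) + 1/√F80
  = 11.4490/(10·16.7) + 1/√15833 = 0.068557 + 0.007947 = 0.076504
P80 = (1/0.076504)² = 13.0712² = 170.86 µm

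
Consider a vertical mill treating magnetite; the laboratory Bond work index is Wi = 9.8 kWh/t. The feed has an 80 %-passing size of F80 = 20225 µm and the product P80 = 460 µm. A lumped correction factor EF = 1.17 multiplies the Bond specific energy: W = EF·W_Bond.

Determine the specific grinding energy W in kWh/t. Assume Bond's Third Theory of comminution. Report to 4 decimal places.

Bond: W = 10·Wi·(1/√P80 − 1/√F80)
1/√460 = 0.046625;  1/√20225 = 0.007032
W = 10·9.8·(0.046625 − 0.007032) = 3.8802 kWh/t
With EF = 1.17: W = 3.8802·1.17 = 4.5398 kWh/t

W = 4.5398 kWh/t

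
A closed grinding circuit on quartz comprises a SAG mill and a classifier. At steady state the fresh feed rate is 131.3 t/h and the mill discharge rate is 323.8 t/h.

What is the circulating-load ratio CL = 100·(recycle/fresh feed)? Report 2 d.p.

Steady state: M = F + R.
R = M − F = 323.8 − 131.3 = 192.5 t/h
CL = 100·R/F = 100·192.5/131.3 = 146.61 %

CL = 146.61 %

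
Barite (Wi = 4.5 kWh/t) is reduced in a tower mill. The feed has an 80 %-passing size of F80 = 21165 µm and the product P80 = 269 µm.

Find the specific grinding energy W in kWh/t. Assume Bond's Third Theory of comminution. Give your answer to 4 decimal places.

W = 10·Wi·(P80^(-½) − F80^(-½))
1/√269 = 0.060971;  1/√21165 = 0.006874
W = 10·4.5·(0.060971 − 0.006874) = 2.4344 kWh/t

W = 2.4344 kWh/t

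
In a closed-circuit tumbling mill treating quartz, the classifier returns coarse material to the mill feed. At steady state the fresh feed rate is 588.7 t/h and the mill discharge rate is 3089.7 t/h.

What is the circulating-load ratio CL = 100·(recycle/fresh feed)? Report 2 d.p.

CL = 424.83 %

Mill node: discharge = fresh + recycle.
R = M − F = 3089.7 − 588.7 = 2501.0 t/h
CL = 100·R/F = 100·2501.0/588.7 = 424.83 %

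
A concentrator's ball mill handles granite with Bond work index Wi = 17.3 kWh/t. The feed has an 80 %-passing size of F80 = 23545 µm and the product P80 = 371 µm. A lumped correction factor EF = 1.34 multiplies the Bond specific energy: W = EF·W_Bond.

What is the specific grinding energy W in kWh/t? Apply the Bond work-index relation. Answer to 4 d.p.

W = 10.5247 kWh/t

Bond: W = 10·Wi·(1/√P80 − 1/√F80)
1/√371 = 0.051917;  1/√23545 = 0.006517
W = 10·17.3·(0.051917 − 0.006517) = 7.8543 kWh/t
Corrected W = EF·W_Bond = 1.34·7.8543 = 10.5247 kWh/t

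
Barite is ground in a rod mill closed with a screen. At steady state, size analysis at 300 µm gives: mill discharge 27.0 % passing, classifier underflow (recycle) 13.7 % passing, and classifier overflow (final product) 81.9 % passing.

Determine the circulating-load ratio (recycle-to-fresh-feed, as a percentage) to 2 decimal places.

CL = 412.78 %

Mass balance on the −300 µm fraction:
r = (o − d)/(d − u)
r = (81.9 − 27.0)/(27.0 − 13.7) = 54.9/13.3 = 4.1278
CL = 100·r = 412.78 %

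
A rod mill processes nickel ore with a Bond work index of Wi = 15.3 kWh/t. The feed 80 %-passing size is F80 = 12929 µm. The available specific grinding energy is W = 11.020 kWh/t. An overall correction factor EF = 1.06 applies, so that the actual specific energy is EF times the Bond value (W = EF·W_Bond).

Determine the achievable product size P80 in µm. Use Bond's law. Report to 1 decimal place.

W_Bond = 10·Wi·(1/√P₈₀ − 1/√F₈₀)
W_Bond = W / EF = 11.020 / 1.06 = 10.3962 kWh/t
⇒ 1/√P80 = W_Bond/(10 Wi) + 1/√F80
  = 10.3962/(10·15.3) + 1/√12929 = 0.067949 + 0.008795 = 0.076744
P80 = (1/0.076744)² = 13.0304² = 169.79 µm

P80 = 169.8 µm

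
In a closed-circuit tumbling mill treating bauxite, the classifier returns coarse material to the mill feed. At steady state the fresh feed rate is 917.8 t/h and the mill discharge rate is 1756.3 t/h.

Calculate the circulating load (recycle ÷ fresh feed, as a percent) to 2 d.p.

Steady state: M = F + R.
R = M − F = 1756.3 − 917.8 = 838.5 t/h
CL = 100·R/F = 100·838.5/917.8 = 91.36 %

CL = 91.36 %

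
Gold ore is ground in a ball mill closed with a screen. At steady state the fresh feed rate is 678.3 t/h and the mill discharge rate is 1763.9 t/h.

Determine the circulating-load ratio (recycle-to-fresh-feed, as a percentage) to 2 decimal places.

CL = 160.05 %

Mill node: discharge = fresh + recycle.
R = M − F = 1763.9 − 678.3 = 1085.6 t/h
CL = 100·R/F = 100·1085.6/678.3 = 160.05 %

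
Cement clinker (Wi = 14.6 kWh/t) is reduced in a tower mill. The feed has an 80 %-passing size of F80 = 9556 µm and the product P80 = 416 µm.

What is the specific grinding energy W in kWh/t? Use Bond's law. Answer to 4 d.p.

W = 10 Wi (P80^-0.5 − F80^-0.5)
1/√416 = 0.049029;  1/√9556 = 0.010230
W = 10·14.6·(0.049029 − 0.010230) = 5.6647 kWh/t

W = 5.6647 kWh/t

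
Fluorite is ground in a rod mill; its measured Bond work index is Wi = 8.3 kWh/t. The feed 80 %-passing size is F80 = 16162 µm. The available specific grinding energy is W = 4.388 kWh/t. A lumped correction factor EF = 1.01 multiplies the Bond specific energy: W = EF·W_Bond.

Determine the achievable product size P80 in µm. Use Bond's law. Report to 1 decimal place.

P80 = 275.8 µm

W = 10 Wi (P80^-0.5 − F80^-0.5)
W_Bond = W / EF = 4.388 / 1.01 = 4.3446 kWh/t
⇒ 1/√P80 = W_Bond/(10 Wi) + 1/√F80
  = 4.3446/(10·8.3) + 1/√16162 = 0.052344 + 0.007866 = 0.060210
P80 = (1/0.060210)² = 16.6085² = 275.84 µm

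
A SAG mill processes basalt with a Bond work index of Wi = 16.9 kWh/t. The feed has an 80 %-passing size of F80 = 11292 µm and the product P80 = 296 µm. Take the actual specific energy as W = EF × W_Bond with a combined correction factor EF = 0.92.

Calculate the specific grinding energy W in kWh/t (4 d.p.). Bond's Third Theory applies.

W = 10·Wi·(P80^(-½) − F80^(-½))
1/√296 = 0.058124;  1/√11292 = 0.009411
W = 10·16.9·(0.058124 − 0.009411) = 8.2325 kWh/t
W_actual = 0.92 × 8.2325 = 7.5739 kWh/t

W = 7.5739 kWh/t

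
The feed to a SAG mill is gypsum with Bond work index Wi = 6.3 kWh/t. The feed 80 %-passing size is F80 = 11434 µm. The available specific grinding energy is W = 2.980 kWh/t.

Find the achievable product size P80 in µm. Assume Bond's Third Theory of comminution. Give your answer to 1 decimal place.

P80 = 311.6 µm

W_Bond = 10·Wi·(1/√P₈₀ − 1/√F₈₀)
P80^-0.5 = F80^-0.5 + W/(10 Wi)
  = 2.9800/(10·6.3) + 1/√11434 = 0.047302 + 0.009352 = 0.056654
P80 = (1/0.056654)² = 17.6512² = 311.56 µm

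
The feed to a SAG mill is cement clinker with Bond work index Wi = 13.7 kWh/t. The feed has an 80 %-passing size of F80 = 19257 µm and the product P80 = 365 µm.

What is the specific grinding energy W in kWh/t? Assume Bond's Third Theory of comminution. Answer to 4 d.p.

W = 6.1837 kWh/t

Bond: W = 10·Wi·(1/√P80 − 1/√F80)
1/√365 = 0.052342;  1/√19257 = 0.007206
W = 10·13.7·(0.052342 − 0.007206) = 6.1837 kWh/t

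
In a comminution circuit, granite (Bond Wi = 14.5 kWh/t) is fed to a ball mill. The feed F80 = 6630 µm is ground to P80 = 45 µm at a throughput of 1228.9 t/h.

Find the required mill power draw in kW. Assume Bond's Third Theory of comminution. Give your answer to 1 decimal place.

Bond: W = 10·Wi·(1/√P80 − 1/√F80)
W = 10·14.5·(1/√45 − 1/√6630) = 10·14.5·(0.136790) = 19.8345 kWh/t
Mill draw = 19.8345 × 1228.9 = 24374.7 kW

P = 24374.7 kW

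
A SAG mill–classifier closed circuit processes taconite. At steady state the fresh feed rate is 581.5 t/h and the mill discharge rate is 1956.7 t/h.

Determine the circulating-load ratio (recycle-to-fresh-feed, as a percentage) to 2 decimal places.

Discharge = new feed + return, hence
R = M − F = 1956.7 − 581.5 = 1375.2 t/h
CL = 100·R/F = 100·1375.2/581.5 = 236.49 %

CL = 236.49 %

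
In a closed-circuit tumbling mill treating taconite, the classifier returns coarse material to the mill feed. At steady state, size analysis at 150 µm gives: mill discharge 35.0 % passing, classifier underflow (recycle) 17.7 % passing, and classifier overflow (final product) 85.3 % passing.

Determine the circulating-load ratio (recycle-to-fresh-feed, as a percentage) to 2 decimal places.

CL = 290.75 %

Mass balance on the −150 µm fraction:
(1+r)·d = r·u + o ⇒ r = (o−d)/(d−u)
r = (85.3 − 35.0)/(35.0 − 17.7) = 50.3/17.3 = 2.9075
CL = 100·r = 290.75 %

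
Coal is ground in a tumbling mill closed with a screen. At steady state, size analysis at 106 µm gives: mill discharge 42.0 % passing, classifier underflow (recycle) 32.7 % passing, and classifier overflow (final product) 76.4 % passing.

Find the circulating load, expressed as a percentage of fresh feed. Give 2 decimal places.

CL = 369.89 %

Two-product formula at 106 µm:
Fd + Rd = Ru + Fo ⇒ R/F = (o−d)/(d−u)
r = (76.4 − 42.0)/(42.0 − 32.7) = 34.4/9.3 = 3.6989
CL = 100·r = 369.89 %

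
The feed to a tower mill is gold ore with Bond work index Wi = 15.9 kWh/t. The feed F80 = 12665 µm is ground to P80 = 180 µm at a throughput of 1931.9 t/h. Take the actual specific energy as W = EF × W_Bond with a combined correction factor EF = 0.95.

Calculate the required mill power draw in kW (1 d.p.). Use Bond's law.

W = 10·Wi·(P80^(-½) − F80^(-½))
W = 10·15.9·(1/√180 − 1/√12665) = 10·15.9·(0.065650) = 10.4383 kWh/t
Corrected W = EF·W_Bond = 0.95·10.4383 = 9.9164 kWh/t
P_mill = W·ṁ = 9.9164·1931.9 = 19157.5 kW

P = 19157.5 kW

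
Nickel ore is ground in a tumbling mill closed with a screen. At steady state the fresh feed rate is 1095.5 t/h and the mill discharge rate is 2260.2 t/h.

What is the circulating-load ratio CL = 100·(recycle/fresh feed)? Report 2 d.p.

M = F + R at steady state, so:
R = M − F = 2260.2 − 1095.5 = 1164.7 t/h
CL = 100·R/F = 100·1164.7/1095.5 = 106.32 %

CL = 106.32 %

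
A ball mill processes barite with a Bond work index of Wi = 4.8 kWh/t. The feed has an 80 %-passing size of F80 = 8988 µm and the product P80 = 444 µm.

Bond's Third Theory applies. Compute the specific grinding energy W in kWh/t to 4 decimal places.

W = 10 Wi (P80^-0.5 − F80^-0.5)
1/√444 = 0.047458;  1/√8988 = 0.010548
W = 10·4.8·(0.047458 − 0.010548) = 1.7717 kWh/t

W = 1.7717 kWh/t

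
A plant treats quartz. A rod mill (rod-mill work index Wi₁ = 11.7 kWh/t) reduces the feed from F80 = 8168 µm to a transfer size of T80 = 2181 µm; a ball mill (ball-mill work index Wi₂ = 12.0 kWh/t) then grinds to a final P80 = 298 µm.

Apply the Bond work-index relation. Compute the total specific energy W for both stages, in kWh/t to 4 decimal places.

W = 5.5926 kWh/t

W = 10 Wi / √P80 − 10 Wi / √F80
Stage 1 (8168→2181 µm, Wi₁=11.7): W₁ = 10·11.7·(0.021413 − 0.011065) = 1.2107 kWh/t
Stage 2 (2181→298 µm, Wi₂=12.0): W₂ = 10·12.0·(0.057928 − 0.021413) = 4.3819 kWh/t
W = W₁ + W₂ = 1.2107 + 4.3819 = 5.5926 kWh/t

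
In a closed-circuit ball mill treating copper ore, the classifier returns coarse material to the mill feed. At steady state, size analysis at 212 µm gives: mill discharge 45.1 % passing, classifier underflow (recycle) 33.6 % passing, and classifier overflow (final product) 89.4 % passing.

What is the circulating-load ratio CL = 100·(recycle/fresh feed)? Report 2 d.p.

Mass balance on the −212 µm fraction:
(1+r)d = ru + o → r = (o−d)/(d−u)
r = (89.4 − 45.1)/(45.1 − 33.6) = 44.3/11.5 = 3.8522
CL = 100·r = 385.22 %

CL = 385.22 %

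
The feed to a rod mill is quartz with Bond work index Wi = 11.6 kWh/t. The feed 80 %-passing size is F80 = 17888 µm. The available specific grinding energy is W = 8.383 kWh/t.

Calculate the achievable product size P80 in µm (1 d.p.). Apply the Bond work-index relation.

W = 10·Wi·(P80^(-½) − F80^(-½))
1/√P80 = 1/√F80 + W/(10·Wi)
  = 8.3830/(10·11.6) + 1/√17888 = 0.072267 + 0.007477 = 0.079744
P80 = (1/0.079744)² = 12.5401² = 157.25 µm

P80 = 157.3 µm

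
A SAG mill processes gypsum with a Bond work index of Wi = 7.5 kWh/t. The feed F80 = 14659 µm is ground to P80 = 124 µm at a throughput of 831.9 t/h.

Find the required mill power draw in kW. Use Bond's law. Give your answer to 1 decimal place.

P = 5087.7 kW

Bond:  W = 10 Wi (1/√P − 1/√F)
W = 10·7.5·(1/√124 − 1/√14659) = 10·7.5·(0.081543) = 6.1157 kWh/t
Mill draw = 6.1157 × 831.9 = 5087.7 kW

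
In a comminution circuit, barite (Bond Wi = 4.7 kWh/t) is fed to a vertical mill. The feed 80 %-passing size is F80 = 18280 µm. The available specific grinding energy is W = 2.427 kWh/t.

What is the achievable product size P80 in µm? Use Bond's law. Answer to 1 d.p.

Bond:  W = 10 Wi (1/√P − 1/√F)
P80^-0.5 = F80^-0.5 + W/(10 Wi)
  = 2.4270/(10·4.7) + 1/√18280 = 0.051638 + 0.007396 = 0.059035
P80 = (1/0.059035)² = 16.9392² = 286.94 µm

P80 = 286.9 µm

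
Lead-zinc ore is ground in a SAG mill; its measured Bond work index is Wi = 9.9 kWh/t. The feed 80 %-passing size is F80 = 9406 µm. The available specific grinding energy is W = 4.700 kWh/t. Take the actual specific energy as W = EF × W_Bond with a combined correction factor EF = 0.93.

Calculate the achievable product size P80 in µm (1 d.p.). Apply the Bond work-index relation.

Bond: W = 10·Wi·(1/√P80 − 1/√F80)
W_Bond = W / EF = 4.700 / 0.93 = 5.0538 kWh/t
P80^(−½) = W_Bond/(10 Wi) + F80^(−½)
  = 5.0538/(10·9.9) + 1/√9406 = 0.051048 + 0.010311 = 0.061359
P80 = (1/0.061359)² = 16.2975² = 265.61 µm

P80 = 265.6 µm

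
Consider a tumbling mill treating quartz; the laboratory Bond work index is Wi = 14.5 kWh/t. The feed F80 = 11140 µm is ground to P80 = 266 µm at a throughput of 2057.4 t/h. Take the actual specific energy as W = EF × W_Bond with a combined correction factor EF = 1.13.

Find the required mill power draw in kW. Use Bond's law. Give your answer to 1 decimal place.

P = 17475.3 kW

Bond: W = 10·Wi·(1/√P80 − 1/√F80)
W = 10·14.5·(1/√266 − 1/√11140) = 10·14.5·(0.051839) = 7.5167 kWh/t
With EF = 1.13: W = 7.5167·1.13 = 8.4939 kWh/t
Mill draw = 8.4939 × 2057.4 = 17475.3 kW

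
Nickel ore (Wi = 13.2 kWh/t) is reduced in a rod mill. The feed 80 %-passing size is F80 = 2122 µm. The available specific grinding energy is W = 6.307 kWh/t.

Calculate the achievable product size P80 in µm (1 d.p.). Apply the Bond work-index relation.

W = 10 Wi (1/√P80 − 1/√F80)  [Bond]
⇒ 1/√P80 = W/(10 Wi) + 1/√F80
  = 6.3070/(10·13.2) + 1/√2122 = 0.047780 + 0.021708 = 0.069489
P80 = (1/0.069489)² = 14.3908² = 207.10 µm

P80 = 207.1 µm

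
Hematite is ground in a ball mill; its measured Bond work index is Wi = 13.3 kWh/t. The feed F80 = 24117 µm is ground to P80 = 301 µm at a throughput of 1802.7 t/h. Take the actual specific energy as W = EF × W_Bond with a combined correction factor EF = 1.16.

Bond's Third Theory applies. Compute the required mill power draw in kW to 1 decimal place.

Bond: W = 10·Wi·(1/√P80 − 1/√F80)
W = 10·13.3·(1/√301 − 1/√24117) = 10·13.3·(0.051200) = 6.8096 kWh/t
With EF = 1.16: W = 6.8096·1.16 = 7.8991 kWh/t
Mill draw = 7.8991 × 1802.7 = 14239.7 kW

P = 14239.7 kW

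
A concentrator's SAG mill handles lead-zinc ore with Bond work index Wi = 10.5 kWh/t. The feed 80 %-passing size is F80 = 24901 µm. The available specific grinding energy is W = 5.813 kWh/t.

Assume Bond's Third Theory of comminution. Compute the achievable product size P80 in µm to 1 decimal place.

P80 = 262.7 µm

W = 10 Wi (1/√P80 − 1/√F80)  [Bond]
⇒ 1/√P80 = W/(10 Wi) + 1/√F80
  = 5.8130/(10·10.5) + 1/√24901 = 0.055362 + 0.006337 = 0.061699
P80 = (1/0.061699)² = 16.2077² = 262.69 µm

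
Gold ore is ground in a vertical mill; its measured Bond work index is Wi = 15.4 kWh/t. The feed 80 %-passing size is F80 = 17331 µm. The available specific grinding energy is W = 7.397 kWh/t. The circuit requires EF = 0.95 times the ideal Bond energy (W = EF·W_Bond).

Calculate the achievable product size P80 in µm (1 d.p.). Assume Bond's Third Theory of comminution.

W = 10 Wi / √P80 − 10 Wi / √F80
W_Bond = W / EF = 7.397 / 0.95 = 7.7863 kWh/t
P80^(−½) = W_Bond/(10 Wi) + F80^(−½)
  = 7.7863/(10·15.4) + 1/√17331 = 0.050560 + 0.007596 = 0.058157
P80 = (1/0.058157)² = 17.1950² = 295.67 µm

P80 = 295.7 µm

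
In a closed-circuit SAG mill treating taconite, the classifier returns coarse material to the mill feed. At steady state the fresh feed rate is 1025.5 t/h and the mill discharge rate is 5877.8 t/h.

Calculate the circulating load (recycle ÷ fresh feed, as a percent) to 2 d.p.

Mill node: discharge = fresh + recycle.
R = M − F = 5877.8 − 1025.5 = 4852.3 t/h
CL = 100·R/F = 100·4852.3/1025.5 = 473.16 %

CL = 473.16 %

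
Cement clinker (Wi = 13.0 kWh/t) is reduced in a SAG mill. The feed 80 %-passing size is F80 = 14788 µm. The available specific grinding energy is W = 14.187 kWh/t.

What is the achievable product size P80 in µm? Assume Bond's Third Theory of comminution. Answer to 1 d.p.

W = 10·Wi·[P80^(−½) − F80^(−½)]
⇒ 1/√P80 = W/(10·Wi) + 1/√F80
  = 14.1870/(10·13.0) + 1/√14788 = 0.109131 + 0.008223 = 0.117354
P80 = (1/0.117354)² = 8.5212² = 72.61 µm

P80 = 72.6 µm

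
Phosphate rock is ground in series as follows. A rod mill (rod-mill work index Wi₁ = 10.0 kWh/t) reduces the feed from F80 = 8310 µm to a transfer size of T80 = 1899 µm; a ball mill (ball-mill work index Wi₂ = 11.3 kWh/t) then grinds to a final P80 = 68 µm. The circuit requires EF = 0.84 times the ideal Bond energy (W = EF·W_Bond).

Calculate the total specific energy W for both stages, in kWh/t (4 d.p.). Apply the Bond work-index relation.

W = 10 Wi / √P80 − 10 Wi / √F80
Stage 1 (8310→1899 µm, Wi₁=10.0): W₁ = 10·10.0·(0.022948 − 0.010970) = 1.1978 kWh/t
Stage 2 (1899→68 µm, Wi₂=11.3): W₂ = 10·11.3·(0.121268 − 0.022948) = 11.1102 kWh/t
W = W₁ + W₂ = 1.1978 + 11.1102 = 12.3080 kWh/t
W_actual = 0.84 × 12.3080 = 10.3387 kWh/t

W = 10.3387 kWh/t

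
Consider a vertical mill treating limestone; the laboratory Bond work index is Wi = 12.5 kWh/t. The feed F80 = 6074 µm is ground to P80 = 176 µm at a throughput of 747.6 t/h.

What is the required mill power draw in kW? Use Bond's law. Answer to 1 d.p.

P = 5845.0 kW

W_Bond = 10·Wi·(1/√P₈₀ − 1/√F₈₀)
W = 10·12.5·(1/√176 − 1/√6074) = 10·12.5·(0.062547) = 7.8183 kWh/t
P = W·T = 7.8183·747.6 = 5845.0 kW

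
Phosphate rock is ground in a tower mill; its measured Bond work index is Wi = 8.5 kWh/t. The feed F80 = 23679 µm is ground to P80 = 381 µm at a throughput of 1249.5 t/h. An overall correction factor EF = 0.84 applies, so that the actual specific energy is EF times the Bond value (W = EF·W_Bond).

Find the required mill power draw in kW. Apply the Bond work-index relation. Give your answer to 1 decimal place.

P = 3990.8 kW

W = 10·Wi·[P80^(−½) − F80^(−½)]
W = 10·8.5·(1/√381 − 1/√23679) = 10·8.5·(0.044733) = 3.8023 kWh/t
Apply correction: 3.8023 × 0.84 = 3.1939 kWh/t
P_mill = W·ṁ = 3.1939·1249.5 = 3990.8 kW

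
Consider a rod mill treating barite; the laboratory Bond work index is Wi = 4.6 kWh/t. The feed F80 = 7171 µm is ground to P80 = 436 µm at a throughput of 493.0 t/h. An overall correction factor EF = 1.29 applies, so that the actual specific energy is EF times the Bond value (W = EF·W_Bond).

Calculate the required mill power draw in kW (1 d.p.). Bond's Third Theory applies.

W = 10 Wi (P80^-0.5 − F80^-0.5)
W = 10·4.6·(1/√436 − 1/√7171) = 10·4.6·(0.036082) = 1.6598 kWh/t
W_actual = 1.29 × 1.6598 = 2.1411 kWh/t
P_mill = W·ṁ = 2.1411·493.0 = 1055.6 kW

P = 1055.6 kW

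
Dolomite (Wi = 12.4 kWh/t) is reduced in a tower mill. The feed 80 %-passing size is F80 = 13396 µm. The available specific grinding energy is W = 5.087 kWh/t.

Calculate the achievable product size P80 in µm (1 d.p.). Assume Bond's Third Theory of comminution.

P80 = 405.4 µm

W = 10 Wi (P80^-0.5 − F80^-0.5)
P80^-0.5 = F80^-0.5 + W/(10 Wi)
  = 5.0870/(10·12.4) + 1/√13396 = 0.041024 + 0.008640 = 0.049664
P80 = (1/0.049664)² = 20.1352² = 405.43 µm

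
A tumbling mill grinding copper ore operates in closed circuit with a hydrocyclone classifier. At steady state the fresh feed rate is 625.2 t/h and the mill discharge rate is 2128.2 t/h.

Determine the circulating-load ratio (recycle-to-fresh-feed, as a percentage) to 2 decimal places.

Mill node: discharge = fresh + recycle.
R = M − F = 2128.2 − 625.2 = 1503.0 t/h
CL = 100·R/F = 100·1503.0/625.2 = 240.40 %

CL = 240.40 %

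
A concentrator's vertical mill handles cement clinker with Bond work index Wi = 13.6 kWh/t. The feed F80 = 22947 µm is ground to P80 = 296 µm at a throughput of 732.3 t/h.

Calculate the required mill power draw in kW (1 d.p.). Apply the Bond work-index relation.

P = 5131.3 kW

Bond: W = 10·Wi·(1/√P80 − 1/√F80)
W = 10·13.6·(1/√296 − 1/√22947) = 10·13.6·(0.051522) = 7.0070 kWh/t
P = W·T = 7.0070·732.3 = 5131.3 kW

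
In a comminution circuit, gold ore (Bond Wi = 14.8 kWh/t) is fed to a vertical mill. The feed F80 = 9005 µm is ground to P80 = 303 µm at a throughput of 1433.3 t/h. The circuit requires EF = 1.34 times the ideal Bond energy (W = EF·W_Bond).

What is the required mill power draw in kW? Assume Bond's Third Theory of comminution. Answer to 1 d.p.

P = 13334.4 kW

W_Bond = 10·Wi·(1/√P₈₀ − 1/√F₈₀)
W = 10·14.8·(1/√303 − 1/√9005) = 10·14.8·(0.046911) = 6.9428 kWh/t
Apply correction: 6.9428 × 1.34 = 9.3033 kWh/t
Mill draw = 9.3033 × 1433.3 = 13334.4 kW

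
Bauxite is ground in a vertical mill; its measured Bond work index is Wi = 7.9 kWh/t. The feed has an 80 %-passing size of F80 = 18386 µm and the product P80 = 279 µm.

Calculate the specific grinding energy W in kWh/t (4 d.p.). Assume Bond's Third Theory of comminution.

Bond:  W = 10 Wi (1/√P − 1/√F)
1/√279 = 0.059868;  1/√18386 = 0.007375
W = 10·7.9·(0.059868 − 0.007375) = 4.1470 kWh/t

W = 4.1470 kWh/t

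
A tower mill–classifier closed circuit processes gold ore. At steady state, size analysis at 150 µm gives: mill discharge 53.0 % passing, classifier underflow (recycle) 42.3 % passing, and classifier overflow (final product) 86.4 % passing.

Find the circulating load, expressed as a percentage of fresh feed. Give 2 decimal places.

Let r = R/F. Size balance at 150 µm:
Fd + Rd = Ru + Fo ⇒ R/F = (o−d)/(d−u)
r = (86.4 − 53.0)/(53.0 − 42.3) = 33.4/10.7 = 3.1215
CL = 100·r = 312.15 %

CL = 312.15 %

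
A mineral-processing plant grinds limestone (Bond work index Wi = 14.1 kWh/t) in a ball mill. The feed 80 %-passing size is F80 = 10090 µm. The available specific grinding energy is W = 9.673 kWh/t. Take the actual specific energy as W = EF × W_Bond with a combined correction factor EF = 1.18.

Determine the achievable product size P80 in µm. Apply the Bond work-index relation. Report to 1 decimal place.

P80 = 215.7 µm

Bond: W = 10·Wi·(1/√P80 − 1/√F80)
W_Bond = W / EF = 9.673 / 1.18 = 8.1975 kWh/t
⇒ 1/√P80 = W_Bond/(10 Wi) + 1/√F80
  = 8.1975/(10·14.1) + 1/√10090 = 0.058138 + 0.009955 = 0.068093
P80 = (1/0.068093)² = 14.6857² = 215.67 µm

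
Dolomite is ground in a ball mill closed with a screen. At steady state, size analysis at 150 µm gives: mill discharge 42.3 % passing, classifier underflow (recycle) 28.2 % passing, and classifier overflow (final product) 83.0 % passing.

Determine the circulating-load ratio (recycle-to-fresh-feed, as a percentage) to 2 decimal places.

Two-product formula at 150 µm:
(1+r)·d = r·u + o ⇒ r = (o−d)/(d−u)
r = (83.0 − 42.3)/(42.3 − 28.2) = 40.7/14.1 = 2.8865
CL = 100·r = 288.65 %

CL = 288.65 %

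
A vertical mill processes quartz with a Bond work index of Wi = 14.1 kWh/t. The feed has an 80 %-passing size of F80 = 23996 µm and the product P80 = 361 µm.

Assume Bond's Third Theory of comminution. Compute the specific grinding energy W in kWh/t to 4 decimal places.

W = 10·Wi·[P80^(−½) − F80^(−½)]
1/√361 = 0.052632;  1/√23996 = 0.006456
W = 10·14.1·(0.052632 − 0.006456) = 6.5108 kWh/t

W = 6.5108 kWh/t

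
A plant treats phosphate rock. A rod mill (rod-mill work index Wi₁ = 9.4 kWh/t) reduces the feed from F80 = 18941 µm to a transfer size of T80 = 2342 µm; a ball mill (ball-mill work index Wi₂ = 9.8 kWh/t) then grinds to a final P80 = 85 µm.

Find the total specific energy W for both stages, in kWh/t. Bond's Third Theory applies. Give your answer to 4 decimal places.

W = 10 Wi / √P80 − 10 Wi / √F80
Stage 1 (18941→2342 µm, Wi₁=9.4): W₁ = 10·9.4·(0.020664 − 0.007266) = 1.2594 kWh/t
Stage 2 (2342→85 µm, Wi₂=9.8): W₂ = 10·9.8·(0.108465 − 0.020664) = 8.6046 kWh/t
W = W₁ + W₂ = 1.2594 + 8.6046 = 9.8639 kWh/t

W = 9.8639 kWh/t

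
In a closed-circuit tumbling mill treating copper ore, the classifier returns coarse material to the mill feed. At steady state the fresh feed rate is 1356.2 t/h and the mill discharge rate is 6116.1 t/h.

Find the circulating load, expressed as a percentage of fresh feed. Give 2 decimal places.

M = F + R at steady state, so:
R = M − F = 6116.1 − 1356.2 = 4759.9 t/h
CL = 100·R/F = 100·4759.9/1356.2 = 350.97 %

CL = 350.97 %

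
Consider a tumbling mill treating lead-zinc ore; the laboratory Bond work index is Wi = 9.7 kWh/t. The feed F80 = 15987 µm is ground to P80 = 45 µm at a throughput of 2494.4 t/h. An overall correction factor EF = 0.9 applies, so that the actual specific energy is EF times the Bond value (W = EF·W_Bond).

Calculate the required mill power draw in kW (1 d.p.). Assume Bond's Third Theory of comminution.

W = 10 Wi (1/√P80 − 1/√F80)  [Bond]
W = 10·9.7·(1/√45 − 1/√15987) = 10·9.7·(0.141162) = 13.6927 kWh/t
Apply correction: 13.6927 × 0.9 = 12.3235 kWh/t
Mill draw = 12.3235 × 2494.4 = 30739.7 kW

P = 30739.7 kW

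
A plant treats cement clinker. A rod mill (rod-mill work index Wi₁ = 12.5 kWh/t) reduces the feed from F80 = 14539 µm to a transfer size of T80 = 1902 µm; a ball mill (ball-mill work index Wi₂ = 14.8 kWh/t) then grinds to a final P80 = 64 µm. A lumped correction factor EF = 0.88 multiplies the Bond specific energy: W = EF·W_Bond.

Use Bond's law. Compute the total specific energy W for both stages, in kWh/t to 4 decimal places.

W = 14.9036 kWh/t

Bond: W = 10·Wi·(1/√P80 − 1/√F80)
Stage 1 (14539→1902 µm, Wi₁=12.5): W₁ = 10·12.5·(0.022930 − 0.008293) = 1.8295 kWh/t
Stage 2 (1902→64 µm, Wi₂=14.8): W₂ = 10·14.8·(0.125000 − 0.022930) = 15.1064 kWh/t
W = W₁ + W₂ = 1.8295 + 15.1064 = 16.9359 kWh/t
Apply correction: 16.9359 × 0.88 = 14.9036 kWh/t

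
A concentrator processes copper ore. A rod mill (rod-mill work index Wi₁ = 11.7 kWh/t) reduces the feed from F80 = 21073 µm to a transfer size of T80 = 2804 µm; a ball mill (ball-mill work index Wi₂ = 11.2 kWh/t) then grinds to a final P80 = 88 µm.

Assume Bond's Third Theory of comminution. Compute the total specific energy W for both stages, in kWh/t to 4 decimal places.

Bond:  W = 10 Wi (1/√P − 1/√F)
Stage 1 (21073→2804 µm, Wi₁=11.7): W₁ = 10·11.7·(0.018885 − 0.006889) = 1.4035 kWh/t
Stage 2 (2804→88 µm, Wi₂=11.2): W₂ = 10·11.2·(0.106600 − 0.018885) = 9.8241 kWh/t
W = W₁ + W₂ = 1.4035 + 9.8241 = 11.2277 kWh/t

W = 11.2277 kWh/t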